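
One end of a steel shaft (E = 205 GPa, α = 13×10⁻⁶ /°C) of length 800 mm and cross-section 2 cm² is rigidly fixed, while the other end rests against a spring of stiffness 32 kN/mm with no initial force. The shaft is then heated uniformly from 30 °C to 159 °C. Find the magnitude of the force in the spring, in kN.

P ≈ 26.4 kN

If the spring were absent the shaft would lengthen by αΔT L = 13×10⁻⁶ × 129 × 800 = 1.342 mm.
Let P be the compressive force at the spring. The shaft shortens elastically by PL/(AE) and the spring compresses by P/k; together these equal δ_free.
So P = δ_free / [L/(AE) + 1/k] = 1.342 / [ 800/(200×205×10³) + 1/(32×10³) ].
P = 1.342 / 5.076×10⁻⁵ = 26430 N.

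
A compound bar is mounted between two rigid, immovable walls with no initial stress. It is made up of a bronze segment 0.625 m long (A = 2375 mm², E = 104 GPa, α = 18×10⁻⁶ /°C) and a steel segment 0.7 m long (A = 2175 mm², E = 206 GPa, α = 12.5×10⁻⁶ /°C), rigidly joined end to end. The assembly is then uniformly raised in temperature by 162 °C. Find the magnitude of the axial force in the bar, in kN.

If the supports were absent, the total length change would be Σ αᵢΔT Lᵢ = 18×10⁻⁶×162×625 + 12.5×10⁻⁶×162×700 = 3.24 mm.
The walls prevent any net length change, so an axial force P (same in every segment) develops. Compatibility: P · Σ Lᵢ/(AᵢEᵢ) = δ_free.
The series flexibility is Σ Lᵢ/(AᵢEᵢ) = 625/(2375×104×10³) + 700/(2175×206×10³) = 4.093×10⁻⁶ mm/N.
P = 3.24 / 4.093×10⁻⁶ = 791700 N = 791.7 kN, compressive.

P ≈ 792 kN (compressive)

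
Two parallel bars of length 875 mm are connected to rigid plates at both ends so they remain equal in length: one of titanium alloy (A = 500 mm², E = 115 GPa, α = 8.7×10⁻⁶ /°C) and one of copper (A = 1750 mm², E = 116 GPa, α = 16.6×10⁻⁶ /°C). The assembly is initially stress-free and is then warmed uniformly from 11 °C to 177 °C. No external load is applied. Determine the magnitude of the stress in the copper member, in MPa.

Both members must finish at the same length. With the larger α, the copper tends to over-expand; the plates restrain it, putting the copper in compression and the titanium alloy in tension. With no external load the two internal forces are equal and opposite, magnitude P.
Equating the net (thermal + elastic) strains gives |α₁ − α₂|·ΔT = P·[1/(A₁E₁) + 1/(A₂E₂)].
|α₁ − α₂|·ΔT = 7.9×10⁻⁶ × 166 = 0.001311.
1/(A₁E₁) + 1/(A₂E₂) = 1/(500×115×10³) + 1/(1750×116×10³) = 2.232×10⁻⁸ N⁻¹.
So P = 0.001311 / 2.232×10⁻⁸ = 58.76 kN.
σ_{copper} = P/A₂ = 58760/1750 = 33.58 MPa, compressive.

σ ≈ 33.6 MPa (compressive)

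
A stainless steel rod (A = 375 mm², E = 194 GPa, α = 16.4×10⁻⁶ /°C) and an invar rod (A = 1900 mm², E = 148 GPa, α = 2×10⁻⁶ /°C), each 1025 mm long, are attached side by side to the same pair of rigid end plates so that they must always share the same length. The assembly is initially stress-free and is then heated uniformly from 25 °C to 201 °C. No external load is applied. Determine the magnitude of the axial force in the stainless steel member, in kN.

P ≈ 146 kN (compressive in the stainless steel)

The stainless steel has the larger α, so on heating it would change length more than the invar if both were free. The rigid plates force a common final length, so the stainless steel is put into compression and the invar into tension, with equal and opposite forces P (no external load).
Setting the final lengths equal and cancelling L: (α₁ − α₂)ΔT = P/(A₁E₁) + P/(A₂E₂).
|α₁ − α₂|·ΔT = 14.4×10⁻⁶ × 176 = 0.002534.
1/(A₁E₁) + 1/(A₂E₂) = 1/(375×194×10³) + 1/(1900×148×10³) = 1.73×10⁻⁸ N⁻¹.
P = 0.002534 / 1.73×10⁻⁸ = 146500 N = 146.5 kN.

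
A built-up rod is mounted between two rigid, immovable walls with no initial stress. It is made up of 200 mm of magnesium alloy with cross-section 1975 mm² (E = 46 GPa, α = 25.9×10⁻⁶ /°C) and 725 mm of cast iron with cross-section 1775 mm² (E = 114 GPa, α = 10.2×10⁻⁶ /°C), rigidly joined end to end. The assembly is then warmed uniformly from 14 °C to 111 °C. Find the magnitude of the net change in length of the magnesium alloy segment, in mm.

|ΔL| ≈ 0.0382 mm

If the supports were absent, the total length change would be Σ αᵢΔT Lᵢ = 25.9×10⁻⁶×97×200 + 10.2×10⁻⁶×97×725 = 1.22 mm.
The walls prevent any net length change, so an axial force P (same in every segment) develops. Compatibility: P · Σ Lᵢ/(AᵢEᵢ) = δ_free.
The series flexibility is Σ Lᵢ/(AᵢEᵢ) = 200/(1975×46×10³) + 725/(1775×114×10³) = 5.784×10⁻⁶ mm/N.
Hence P = δ_free / Σ(L/AE) = 1.22/5.784×10⁻⁶ = 210.9 kN (compressive).
For the magnesium alloy segment, free thermal change = 25.9×10⁻⁶×97×200 = 0.5025 mm and elastic change from P = 210900×200/(1975×46×10³) = 0.4642 mm; these oppose, so the net change is 0.0382 mm (segment lengthens).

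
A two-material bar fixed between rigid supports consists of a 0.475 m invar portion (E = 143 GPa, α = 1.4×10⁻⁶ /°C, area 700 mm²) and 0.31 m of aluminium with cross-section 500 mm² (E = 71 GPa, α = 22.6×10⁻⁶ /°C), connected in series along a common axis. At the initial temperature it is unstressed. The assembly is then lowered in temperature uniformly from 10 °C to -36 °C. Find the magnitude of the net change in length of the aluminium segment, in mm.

If the supports were absent, the total length change would be Σ αᵢΔT Lᵢ = 1.4×10⁻⁶×46×475 + 22.6×10⁻⁶×46×310 = 0.3529 mm.
Since the ends are fixed, an axial force P builds up, equal in every segment, with P · Σ Lᵢ/(AᵢEᵢ) = δ_free.
The series flexibility is Σ Lᵢ/(AᵢEᵢ) = 475/(700×143×10³) + 310/(500×71×10³) = 1.348×10⁻⁵ mm/N.
So P = 0.3529 / 1.348×10⁻⁵ = 26.18 kN, tensile.
For the aluminium segment, free thermal change = 22.6×10⁻⁶×46×310 = 0.3223 mm and elastic change from P = 26180×310/(500×71×10³) = 0.2286 mm; these oppose, so the net change is 0.0936 mm (segment shortens).

|ΔL| ≈ 0.0936 mm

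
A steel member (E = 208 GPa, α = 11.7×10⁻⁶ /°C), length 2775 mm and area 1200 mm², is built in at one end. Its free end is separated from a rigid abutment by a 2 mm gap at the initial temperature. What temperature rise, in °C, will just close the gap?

ΔT ≈ 61.6 °C

Contact occurs when the free expansion equals the gap: αΔT L = 2 mm.
So ΔT = g/(αL) = 2/(11.7×10⁻⁶ × 2775) = 61.6 °C.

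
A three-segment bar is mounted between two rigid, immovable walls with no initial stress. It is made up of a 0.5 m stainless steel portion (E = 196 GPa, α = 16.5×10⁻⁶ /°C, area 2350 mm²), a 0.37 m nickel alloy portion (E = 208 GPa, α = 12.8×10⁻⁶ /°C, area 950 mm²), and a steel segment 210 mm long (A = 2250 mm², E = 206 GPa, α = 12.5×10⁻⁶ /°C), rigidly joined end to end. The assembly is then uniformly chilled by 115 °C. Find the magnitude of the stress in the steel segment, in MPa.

σ ≈ 234 MPa (tensile)

If the supports were absent, the total length change would be Σ αᵢΔT Lᵢ = 16.5×10⁻⁶×115×500 + 12.8×10⁻⁶×115×370 + 12.5×10⁻⁶×115×210 = 1.795 mm.
The walls prevent any net length change, so an axial force P (same in every segment) develops. Compatibility: P · Σ Lᵢ/(AᵢEᵢ) = δ_free.
The series flexibility is Σ Lᵢ/(AᵢEᵢ) = 500/(2350×196×10³) + 370/(950×208×10³) + 210/(2250×206×10³) = 3.411×10⁻⁶ mm/N.
Hence P = δ_free / Σ(L/AE) = 1.795/3.411×10⁻⁶ = 526.3 kN (tensile).
σ_{steel} = P / A = 526300 / 2250 = 233.9 MPa.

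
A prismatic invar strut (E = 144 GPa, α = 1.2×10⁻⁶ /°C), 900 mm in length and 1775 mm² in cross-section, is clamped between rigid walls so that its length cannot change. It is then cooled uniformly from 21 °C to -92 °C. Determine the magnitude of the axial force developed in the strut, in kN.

The ends cannot move, so σ = EαΔT = 144×10³ × 1.2×10⁻⁶ × 113 = 19.53 MPa.
Then P = σA = 19.53 × 1775 mm² = 34.66 kN, tensile.

P ≈ 34.7 kN (tensile)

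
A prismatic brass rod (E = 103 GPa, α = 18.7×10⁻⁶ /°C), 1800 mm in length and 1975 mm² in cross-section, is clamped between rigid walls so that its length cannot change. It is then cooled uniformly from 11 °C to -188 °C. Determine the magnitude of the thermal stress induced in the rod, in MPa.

σ ≈ 383 MPa (tensile)

Because both ends are immovable the net strain is zero, and the suppressed thermal strain is αΔT = 18.7×10⁻⁶ × 199 = 3721.3×10⁻⁶.
Hence σ = E·αΔT = 103×10³ × 3721.3×10⁻⁶ = 383.3 MPa, tensile.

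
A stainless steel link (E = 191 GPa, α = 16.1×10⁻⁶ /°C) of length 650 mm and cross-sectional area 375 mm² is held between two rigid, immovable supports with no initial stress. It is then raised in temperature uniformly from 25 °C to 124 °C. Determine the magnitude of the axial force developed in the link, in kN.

P ≈ 114 kN (compressive)

The ends cannot move, so σ = EαΔT = 191×10³ × 16.1×10⁻⁶ × 99 = 304.4 MPa.
P = AEαΔT = 375 × 191×10³ × 16.1×10⁻⁶ × 99 = 114.2 kN (compressive).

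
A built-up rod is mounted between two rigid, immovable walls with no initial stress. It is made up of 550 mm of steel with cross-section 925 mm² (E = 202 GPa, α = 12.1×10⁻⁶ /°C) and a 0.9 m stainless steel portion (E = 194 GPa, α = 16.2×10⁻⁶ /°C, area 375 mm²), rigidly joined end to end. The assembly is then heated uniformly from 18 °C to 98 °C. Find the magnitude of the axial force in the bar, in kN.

P ≈ 111 kN (compressive)

With the walls removed the bar would change length by δ_free = Σ αᵢΔT Lᵢ = 12.1×10⁻⁶×80×550 + 16.2×10⁻⁶×80×900 = 1.699 mm.
The rigid supports impose zero overall length change; the single axial force P common to all segments must satisfy P Σ Lᵢ/(AᵢEᵢ) = δ_free.
Σ Lᵢ/(AᵢEᵢ) = 550/(925×202×10³) + 900/(375×194×10³) = 1.531×10⁻⁵ mm/N.
So P = 1.699 / 1.531×10⁻⁵ = 110.9 kN, compressive.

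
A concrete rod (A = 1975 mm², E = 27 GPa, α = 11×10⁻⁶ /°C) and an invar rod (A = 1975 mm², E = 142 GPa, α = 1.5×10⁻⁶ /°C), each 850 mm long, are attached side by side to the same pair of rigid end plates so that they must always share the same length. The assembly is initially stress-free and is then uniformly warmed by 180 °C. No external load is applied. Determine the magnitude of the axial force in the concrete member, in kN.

P ≈ 76.6 kN (compressive in the concrete)

Equilibrium of a rigid end plate with no external load gives equal and opposite internal forces ±P in the two members. Since α_{concrete} > α_{invar}, heating drives the concrete into compression and the invar into tension.
Equating the net (thermal + elastic) strains gives |α₁ − α₂|·ΔT = P·[1/(A₁E₁) + 1/(A₂E₂)].
|α₁ − α₂|·ΔT = 9.5×10⁻⁶ × 180 = 0.00171.
1/(A₁E₁) + 1/(A₂E₂) = 1/(1975×27×10³) + 1/(1975×142×10³) = 2.232×10⁻⁸ N⁻¹.
P = 0.00171 / 2.232×10⁻⁸ = 76620 N = 76.62 kN.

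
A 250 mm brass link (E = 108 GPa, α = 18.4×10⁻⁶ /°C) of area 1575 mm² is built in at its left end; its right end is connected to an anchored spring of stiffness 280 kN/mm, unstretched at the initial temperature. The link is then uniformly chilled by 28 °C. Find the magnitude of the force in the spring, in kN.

Free thermal contraction: δ_free = αΔT L = 18.4×10⁻⁶ × 28 × 250 = 0.1288 mm.
Let P be the tensile force in the spring. The link extends elastically by PL/(AE) and the spring stretches by P/k; together these equal δ_free.
So P = δ_free / [L/(AE) + 1/k] = 0.1288 / [ 250/(1575×108×10³) + 1/(280×10³) ].
P = 0.1288 / 5.041×10⁻⁶ = 25550 N.

P ≈ 25.5 kN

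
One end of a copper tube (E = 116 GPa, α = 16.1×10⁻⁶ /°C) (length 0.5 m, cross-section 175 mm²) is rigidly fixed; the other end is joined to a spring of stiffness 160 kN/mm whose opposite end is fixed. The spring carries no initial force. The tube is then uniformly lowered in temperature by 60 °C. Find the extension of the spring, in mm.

Free thermal contraction: δ_free = αΔT L = 16.1×10⁻⁶ × 60 × 500 = 0.483 mm.
Let P be the tensile force in the spring. The tube extends elastically by PL/(AE) and the spring stretches by P/k; together these equal δ_free.
So P = δ_free / [L/(AE) + 1/k] = 0.483 / [ 500/(175×116×10³) + 1/(160×10³) ].
P = 0.483 / 3.088×10⁻⁵ = 15640 N.
Spring extension = P/k = 15640/(160×10³) = 0.09776 mm.

δ ≈ 0.0978 mm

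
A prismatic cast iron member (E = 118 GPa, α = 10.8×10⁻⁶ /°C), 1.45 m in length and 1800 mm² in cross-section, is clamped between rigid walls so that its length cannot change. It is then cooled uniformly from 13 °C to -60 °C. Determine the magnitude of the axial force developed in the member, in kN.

P ≈ 167 kN (tensile)

Full restraint means ε = 0, so the stress is σ = EαΔT = 118×10³ × 10.8×10⁻⁶ × 73 = 93.03 MPa.
Then P = σA = 93.03 × 1800 mm² = 167.5 kN, tensile.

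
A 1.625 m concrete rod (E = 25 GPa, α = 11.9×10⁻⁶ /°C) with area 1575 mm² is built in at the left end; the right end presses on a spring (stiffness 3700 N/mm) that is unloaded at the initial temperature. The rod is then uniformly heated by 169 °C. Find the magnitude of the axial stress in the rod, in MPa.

Free thermal expansion: δ_free = αΔT L = 11.9×10⁻⁶ × 169 × 1625 = 3.268 mm.
With a force P in the spring, the elastic change of the rod is PL/(AE) and that of the spring is P/k; compatibility requires their sum to equal δ_free.
So P = δ_free / [L/(AE) + 1/k] = 3.268 / [ 1625/(1575×25×10³) + 1/(3700) ].
P = 3.268 / 0.0003115 = 10490 N.
σ = P/A = 10490/1575 = 6.66 MPa.

σ ≈ 6.66 MPa (compressive)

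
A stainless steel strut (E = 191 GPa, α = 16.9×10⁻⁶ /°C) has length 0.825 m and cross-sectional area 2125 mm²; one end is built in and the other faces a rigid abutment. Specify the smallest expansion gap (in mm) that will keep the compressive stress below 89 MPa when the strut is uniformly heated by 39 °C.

g ≈ 0.159 mm

With no wall the strut would lengthen by αΔT L = 16.9×10⁻⁶ × 39 × 825 = 0.5438 mm.
A stress of 89 MPa corresponds to the wall pushing the strut back by σL/E = 89×825/(191×10³) = 0.3844 mm.
The gap must absorb the remainder: g_min = 0.5438 − 0.3844 = 0.1593 mm.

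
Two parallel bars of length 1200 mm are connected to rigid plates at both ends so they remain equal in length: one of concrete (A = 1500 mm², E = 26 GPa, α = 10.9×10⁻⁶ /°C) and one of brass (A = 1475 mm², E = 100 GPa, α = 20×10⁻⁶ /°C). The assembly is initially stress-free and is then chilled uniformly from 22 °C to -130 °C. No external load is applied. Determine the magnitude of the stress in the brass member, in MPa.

Both members must finish at the same length. With the larger α, the brass tends to over-contract; the plates restrain it, putting the brass in tension and the concrete in compression. With no external load the two internal forces are equal and opposite, magnitude P.
Compatibility of the two members (thermal + elastic change equal): (α₁ − α₂)ΔT = P·[1/(A₁E₁) + 1/(A₂E₂)].
|α₁ − α₂|·ΔT = 9.1×10⁻⁶ × 152 = 0.001383.
1/(A₁E₁) + 1/(A₂E₂) = 1/(1500×26×10³) + 1/(1475×100×10³) = 3.242×10⁻⁸ N⁻¹.
P = 0.001383 / 3.242×10⁻⁸ = 42660 N = 42.66 kN.
σ_{brass} = P/A₂ = 42660/1475 = 28.92 MPa, tensile.

σ ≈ 28.9 MPa (tensile)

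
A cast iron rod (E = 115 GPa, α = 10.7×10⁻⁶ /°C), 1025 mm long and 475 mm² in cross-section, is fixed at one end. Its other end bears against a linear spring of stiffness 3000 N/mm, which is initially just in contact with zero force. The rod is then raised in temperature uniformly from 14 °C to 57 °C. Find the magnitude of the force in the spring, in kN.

P ≈ 1.34 kN

The unrestrained thermal change is αΔT L = 10.7×10⁻⁶ × 43 × 1025 = 0.4716 mm.
Let P be the compressive force at the spring. The rod shortens elastically by PL/(AE) and the spring compresses by P/k; together these equal δ_free.
P [ L/(AE) + 1/k ] = δ_free → P [ 1025/(475×115×10³) + 1/(3000) ] = 0.4716.
P = 0.4716 / 0.0003521 = 1339 N.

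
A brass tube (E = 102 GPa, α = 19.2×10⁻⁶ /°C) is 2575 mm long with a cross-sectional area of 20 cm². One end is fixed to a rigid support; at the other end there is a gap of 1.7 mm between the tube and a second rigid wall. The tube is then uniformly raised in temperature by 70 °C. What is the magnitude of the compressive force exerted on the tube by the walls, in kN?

If the wall were absent the tube would grow by αΔT L = 19.2×10⁻⁶ × 70 × 2575 = 3.461 mm.
The gap closes (δ_free > 1.7 mm) and the wall then resists a further 3.461 − 1.7 = 1.761 mm of expansion.
That suppressed elongation corresponds to σ = E·Δ/L = 102×10³ × 1.761/2575 = 69.75 MPa.
P = σA = 69.75 × 2000 = 139.5 kN.

P ≈ 139 kN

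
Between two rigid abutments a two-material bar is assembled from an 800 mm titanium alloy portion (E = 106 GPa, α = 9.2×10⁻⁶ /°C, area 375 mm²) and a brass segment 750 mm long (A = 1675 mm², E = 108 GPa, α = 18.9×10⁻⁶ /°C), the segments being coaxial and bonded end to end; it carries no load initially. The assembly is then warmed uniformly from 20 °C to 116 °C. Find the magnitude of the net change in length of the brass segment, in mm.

With the walls removed the bar would change length by δ_free = Σ αᵢΔT Lᵢ = 9.2×10⁻⁶×96×800 + 18.9×10⁻⁶×96×750 = 2.067 mm.
The walls prevent any net length change, so an axial force P (same in every segment) develops. Compatibility: P · Σ Lᵢ/(AᵢEᵢ) = δ_free.
The series flexibility is Σ Lᵢ/(AᵢEᵢ) = 800/(375×106×10³) + 750/(1675×108×10³) = 2.427×10⁻⁵ mm/N.
Hence P = δ_free / Σ(L/AE) = 2.067/2.427×10⁻⁵ = 85.18 kN (compressive).
For the brass segment, free thermal change = 18.9×10⁻⁶×96×750 = 1.361 mm and elastic change from P = 85180×750/(1675×108×10³) = 0.3531 mm; these oppose, so the net change is 1.01 mm (segment lengthens).

|ΔL| ≈ 1.01 mm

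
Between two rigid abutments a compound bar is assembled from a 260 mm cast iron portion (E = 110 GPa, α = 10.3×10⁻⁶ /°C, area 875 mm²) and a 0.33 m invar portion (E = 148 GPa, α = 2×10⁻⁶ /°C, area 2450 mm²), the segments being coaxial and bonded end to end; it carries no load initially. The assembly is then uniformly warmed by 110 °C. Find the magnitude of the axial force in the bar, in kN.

Free thermal expansion of the whole bar: Σ αᵢΔT Lᵢ = 10.3×10⁻⁶×110×260 + 2×10⁻⁶×110×330 = 0.3672 mm.
Since the ends are fixed, an axial force P builds up, equal in every segment, with P · Σ Lᵢ/(AᵢEᵢ) = δ_free.
Σ Lᵢ/(AᵢEᵢ) = 260/(875×110×10³) + 330/(2450×148×10³) = 3.611×10⁻⁶ mm/N.
Hence P = δ_free / Σ(L/AE) = 0.3672/3.611×10⁻⁶ = 101.7 kN (compressive).

P ≈ 102 kN (compressive)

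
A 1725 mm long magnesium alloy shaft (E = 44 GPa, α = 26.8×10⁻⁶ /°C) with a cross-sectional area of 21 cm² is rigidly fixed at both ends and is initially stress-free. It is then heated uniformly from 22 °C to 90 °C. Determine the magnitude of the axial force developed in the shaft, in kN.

P ≈ 168 kN (compressive)

With zero net strain, σ = E·αΔT = 44 GPa × 26.8×10⁻⁶ × 68 = 80.19 MPa.
Then P = σA = 80.19 × 2100 mm² = 168.4 kN, compressive.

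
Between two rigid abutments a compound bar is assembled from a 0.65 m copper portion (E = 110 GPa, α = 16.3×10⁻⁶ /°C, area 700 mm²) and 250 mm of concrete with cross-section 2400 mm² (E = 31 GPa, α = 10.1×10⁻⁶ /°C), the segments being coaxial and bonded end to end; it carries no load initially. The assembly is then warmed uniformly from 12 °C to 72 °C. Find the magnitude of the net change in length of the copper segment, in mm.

If the supports were absent, the total length change would be Σ αᵢΔT Lᵢ = 16.3×10⁻⁶×60×650 + 10.1×10⁻⁶×60×250 = 0.7872 mm.
Since the ends are fixed, an axial force P builds up, equal in every segment, with P · Σ Lᵢ/(AᵢEᵢ) = δ_free.
Σ Lᵢ/(AᵢEᵢ) = 650/(700×110×10³) + 250/(2400×31×10³) = 1.18×10⁻⁵ mm/N.
P = 0.7872 / 1.18×10⁻⁵ = 66700 N = 66.7 kN, compressive.
For the copper segment, free thermal change = 16.3×10⁻⁶×60×650 = 0.6357 mm and elastic change from P = 66700×650/(700×110×10³) = 0.5631 mm; these oppose, so the net change is 0.0726 mm (segment lengthens).

|ΔL| ≈ 0.0726 mm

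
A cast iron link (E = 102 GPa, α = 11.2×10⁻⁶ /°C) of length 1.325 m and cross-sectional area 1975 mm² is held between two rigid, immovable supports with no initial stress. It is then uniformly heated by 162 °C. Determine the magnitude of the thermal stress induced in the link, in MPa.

With length fixed, the mechanical strain must cancel the thermal strain αΔT = 11.2×10⁻⁶ × 162 = 1814.4×10⁻⁶.
The stress required to suppress this strain is σ = Eε = 102×10³ × 1814.4×10⁻⁶ = 185.1 MPa, compressive since the link is trying to expand.

σ ≈ 185 MPa (compressive)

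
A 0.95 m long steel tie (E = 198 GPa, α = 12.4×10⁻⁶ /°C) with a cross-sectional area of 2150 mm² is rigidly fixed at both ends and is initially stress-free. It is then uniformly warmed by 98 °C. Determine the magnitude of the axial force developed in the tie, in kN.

P ≈ 517 kN (compressive)

Full restraint means ε = 0, so the stress is σ = EαΔT = 198×10³ × 12.4×10⁻⁶ × 98 = 240.6 MPa.
Then P = σA = 240.6 × 2150 mm² = 517.3 kN, compressive.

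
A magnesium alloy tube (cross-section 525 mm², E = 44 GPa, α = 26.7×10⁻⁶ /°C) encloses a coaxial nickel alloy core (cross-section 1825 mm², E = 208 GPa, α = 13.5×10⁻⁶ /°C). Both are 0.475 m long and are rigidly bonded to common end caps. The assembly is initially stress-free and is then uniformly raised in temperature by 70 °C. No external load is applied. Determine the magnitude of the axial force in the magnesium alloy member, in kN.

The magnesium alloy has the larger α, so on heating it would change length more than the nickel alloy if both were free. The rigid plates force a common final length, so the magnesium alloy is put into compression and the nickel alloy into tension, with equal and opposite forces P (no external load).
Equating the net (thermal + elastic) strains gives |α₁ − α₂|·ΔT = P·[1/(A₁E₁) + 1/(A₂E₂)].
|α₁ − α₂|·ΔT = 13.2×10⁻⁶ × 70 = 0.000924.
1/(A₁E₁) + 1/(A₂E₂) = 1/(525×44×10³) + 1/(1825×208×10³) = 4.592×10⁻⁸ N⁻¹.
So P = 0.000924 / 4.592×10⁻⁸ = 20.12 kN.

P ≈ 20.1 kN (compressive in the magnesium alloy)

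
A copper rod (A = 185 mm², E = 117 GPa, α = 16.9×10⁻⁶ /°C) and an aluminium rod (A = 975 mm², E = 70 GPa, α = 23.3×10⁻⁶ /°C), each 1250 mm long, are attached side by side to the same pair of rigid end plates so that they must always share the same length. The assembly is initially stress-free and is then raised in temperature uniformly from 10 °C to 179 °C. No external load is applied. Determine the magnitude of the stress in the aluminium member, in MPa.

σ ≈ 18.2 MPa (compressive)

The aluminium has the larger α, so on heating it would change length more than the copper if both were free. The rigid plates force a common final length, so the aluminium is put into compression and the copper into tension, with equal and opposite forces P (no external load).
Compatibility of the two members (thermal + elastic change equal): (α₁ − α₂)ΔT = P·[1/(A₁E₁) + 1/(A₂E₂)].
|α₁ − α₂|·ΔT = 6.4×10⁻⁶ × 169 = 0.001082.
1/(A₁E₁) + 1/(A₂E₂) = 1/(185×117×10³) + 1/(975×70×10³) = 6.085×10⁻⁸ N⁻¹.
P = 0.001082 / 6.085×10⁻⁸ = 17770 N = 17.77 kN.
σ_{aluminium} = P/A₂ = 17770/975 = 18.23 MPa, compressive.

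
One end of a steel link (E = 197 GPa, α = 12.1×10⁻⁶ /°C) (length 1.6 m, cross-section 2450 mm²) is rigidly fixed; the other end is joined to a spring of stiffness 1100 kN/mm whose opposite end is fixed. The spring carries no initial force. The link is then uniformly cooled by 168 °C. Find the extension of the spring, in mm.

δ ≈ 0.7 mm

Free thermal contraction: δ_free = αΔT L = 12.1×10⁻⁶ × 168 × 1600 = 3.252 mm.
Let P be the tensile force in the spring. The link extends elastically by PL/(AE) and the spring stretches by P/k; together these equal δ_free.
So P = δ_free / [L/(AE) + 1/k] = 3.252 / [ 1600/(2450×197×10³) + 1/(1100×10³) ].
P = 3.252 / 4.224×10⁻⁶ = 770000 N.
Spring extension = P/k = 770000/(1100×10³) = 0.7 mm.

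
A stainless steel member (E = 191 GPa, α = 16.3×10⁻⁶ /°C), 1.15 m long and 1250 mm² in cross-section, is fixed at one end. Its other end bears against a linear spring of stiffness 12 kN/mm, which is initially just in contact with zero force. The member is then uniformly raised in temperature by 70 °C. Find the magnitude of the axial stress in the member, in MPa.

σ ≈ 11.9 MPa (compressive)

If the spring were absent the member would lengthen by αΔT L = 16.3×10⁻⁶ × 70 × 1150 = 1.312 mm.
With a force P in the spring, the elastic change of the member is PL/(AE) and that of the spring is P/k; compatibility requires their sum to equal δ_free.
P [ L/(AE) + 1/k ] = δ_free → P [ 1150/(1250×191×10³) + 1/(12×10³) ] = 1.312.
P = 1.312 / 8.815×10⁻⁵ = 14890 N.
σ = P/A = 14890/1250 = 11.91 MPa.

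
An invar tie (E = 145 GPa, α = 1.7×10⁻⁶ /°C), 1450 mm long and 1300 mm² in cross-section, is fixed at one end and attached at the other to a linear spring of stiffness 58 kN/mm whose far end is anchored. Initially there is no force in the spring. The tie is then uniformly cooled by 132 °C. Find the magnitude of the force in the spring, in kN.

If the spring were absent the tie would shorten by αΔT L = 1.7×10⁻⁶ × 132 × 1450 = 0.3254 mm.
Let P be the tensile force in the spring. The tie extends elastically by PL/(AE) and the spring stretches by P/k; together these equal δ_free.
P [ L/(AE) + 1/k ] = δ_free → P [ 1450/(1300×145×10³) + 1/(58×10³) ] = 0.3254.
P = 0.3254 / 2.493×10⁻⁵ = 13050 N.

P ≈ 13 kN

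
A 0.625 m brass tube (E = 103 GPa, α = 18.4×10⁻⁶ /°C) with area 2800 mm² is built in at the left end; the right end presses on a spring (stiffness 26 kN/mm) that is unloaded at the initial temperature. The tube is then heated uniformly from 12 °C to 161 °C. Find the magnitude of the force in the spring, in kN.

The unrestrained thermal change is αΔT L = 18.4×10⁻⁶ × 149 × 625 = 1.713 mm.
With a force P in the spring, the elastic change of the tube is PL/(AE) and that of the spring is P/k; compatibility requires their sum to equal δ_free.
So P = δ_free / [L/(AE) + 1/k] = 1.713 / [ 625/(2800×103×10³) + 1/(26×10³) ].
P = 1.713 / 4.063×10⁻⁵ = 42170 N.

P ≈ 42.2 kN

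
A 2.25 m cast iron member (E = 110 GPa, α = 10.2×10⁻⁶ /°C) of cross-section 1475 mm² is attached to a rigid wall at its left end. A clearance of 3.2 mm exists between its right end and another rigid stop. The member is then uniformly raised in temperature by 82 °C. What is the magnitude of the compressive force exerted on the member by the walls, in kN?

P ≈ 0 kN

If the wall were absent the member would grow by αΔT L = 10.2×10⁻⁶ × 82 × 2250 = 1.882 mm.
Since δ_free = 1.88 mm is less than the 3.2 mm gap, the member never touches the wall. No axial force develops.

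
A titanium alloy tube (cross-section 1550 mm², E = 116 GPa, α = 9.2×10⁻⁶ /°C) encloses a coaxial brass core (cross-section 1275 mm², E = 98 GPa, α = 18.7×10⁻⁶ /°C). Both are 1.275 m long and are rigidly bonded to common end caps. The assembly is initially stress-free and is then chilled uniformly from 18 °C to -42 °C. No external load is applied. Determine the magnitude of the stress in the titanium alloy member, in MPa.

σ ≈ 27.1 MPa (compressive)

Both members must finish at the same length. With the larger α, the brass tends to over-contract; the plates restrain it, putting the brass in tension and the titanium alloy in compression. With no external load the two internal forces are equal and opposite, magnitude P.
Compatibility of the two members (thermal + elastic change equal): (α₁ − α₂)ΔT = P·[1/(A₁E₁) + 1/(A₂E₂)].
|α₁ − α₂|·ΔT = 9.5×10⁻⁶ × 60 = 0.00057.
1/(A₁E₁) + 1/(A₂E₂) = 1/(1550×116×10³) + 1/(1275×98×10³) = 1.356×10⁻⁸ N⁻¹.
So P = 0.00057 / 1.356×10⁻⁸ = 42.02 kN.
σ_{titanium alloy} = P/A₁ = 42020/1550 = 27.11 MPa, compressive.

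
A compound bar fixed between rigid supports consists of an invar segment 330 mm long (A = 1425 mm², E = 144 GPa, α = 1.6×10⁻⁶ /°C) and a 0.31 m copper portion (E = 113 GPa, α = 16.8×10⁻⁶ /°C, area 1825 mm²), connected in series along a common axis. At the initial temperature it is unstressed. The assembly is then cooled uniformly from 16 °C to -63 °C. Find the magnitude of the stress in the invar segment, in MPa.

σ ≈ 102 MPa (tensile)

With the walls removed the bar would change length by δ_free = Σ αᵢΔT Lᵢ = 1.6×10⁻⁶×79×330 + 16.8×10⁻⁶×79×310 = 0.4531 mm.
Since the ends are fixed, an axial force P builds up, equal in every segment, with P · Σ Lᵢ/(AᵢEᵢ) = δ_free.
Σ Lᵢ/(AᵢEᵢ) = 330/(1425×144×10³) + 310/(1825×113×10³) = 3.111×10⁻⁶ mm/N.
Hence P = δ_free / Σ(L/AE) = 0.4531/3.111×10⁻⁶ = 145.6 kN (tensile).
σ_{invar} = P / A = 145600 / 1425 = 102.2 MPa.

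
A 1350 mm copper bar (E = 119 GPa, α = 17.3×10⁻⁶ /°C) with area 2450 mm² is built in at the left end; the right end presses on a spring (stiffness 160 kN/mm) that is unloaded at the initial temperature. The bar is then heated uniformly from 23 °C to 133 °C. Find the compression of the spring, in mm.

δ ≈ 1.48 mm

The unrestrained thermal change is αΔT L = 17.3×10⁻⁶ × 110 × 1350 = 2.569 mm.
With a force P in the spring, the elastic change of the bar is PL/(AE) and that of the spring is P/k; compatibility requires their sum to equal δ_free.
P [ L/(AE) + 1/k ] = δ_free → P [ 1350/(2450×119×10³) + 1/(160×10³) ] = 2.569.
P = 2.569 / 1.088×10⁻⁵ = 236100 N.
Spring compression = P/k = 236100/(160×10³) = 1.476 mm.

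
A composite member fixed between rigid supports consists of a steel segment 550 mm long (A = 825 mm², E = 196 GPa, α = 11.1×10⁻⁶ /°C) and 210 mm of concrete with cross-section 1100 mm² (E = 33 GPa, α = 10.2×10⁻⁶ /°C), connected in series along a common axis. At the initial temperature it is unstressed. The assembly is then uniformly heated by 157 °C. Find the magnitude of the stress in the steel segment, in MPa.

With the walls removed the bar would change length by δ_free = Σ αᵢΔT Lᵢ = 11.1×10⁻⁶×157×550 + 10.2×10⁻⁶×157×210 = 1.295 mm.
The walls prevent any net length change, so an axial force P (same in every segment) develops. Compatibility: P · Σ Lᵢ/(AᵢEᵢ) = δ_free.
The series flexibility is Σ Lᵢ/(AᵢEᵢ) = 550/(825×196×10³) + 210/(1100×33×10³) = 9.186×10⁻⁶ mm/N.
P = 1.295 / 9.186×10⁻⁶ = 140900 N = 140.9 kN, compressive.
σ_{steel} = P / A = 140900 / 825 = 170.8 MPa.

σ ≈ 171 MPa (compressive)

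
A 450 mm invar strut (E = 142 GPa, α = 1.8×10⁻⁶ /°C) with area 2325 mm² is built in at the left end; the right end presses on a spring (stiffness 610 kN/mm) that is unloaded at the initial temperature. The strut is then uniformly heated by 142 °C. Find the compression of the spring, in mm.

δ ≈ 0.0628 mm

If the spring were absent the strut would lengthen by αΔT L = 1.8×10⁻⁶ × 142 × 450 = 0.115 mm.
With a force P in the spring, the elastic change of the strut is PL/(AE) and that of the spring is P/k; compatibility requires their sum to equal δ_free.
P [ L/(AE) + 1/k ] = δ_free → P [ 450/(2325×142×10³) + 1/(610×10³) ] = 0.115.
P = 0.115 / 3.002×10⁻⁶ = 38310 N.
Spring compression = P/k = 38310/(610×10³) = 0.0628 mm.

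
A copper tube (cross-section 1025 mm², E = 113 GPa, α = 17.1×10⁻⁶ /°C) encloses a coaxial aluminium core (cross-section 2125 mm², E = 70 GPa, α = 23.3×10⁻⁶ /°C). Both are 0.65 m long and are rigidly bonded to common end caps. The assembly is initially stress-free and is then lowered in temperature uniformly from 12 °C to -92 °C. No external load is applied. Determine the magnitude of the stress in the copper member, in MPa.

σ ≈ 41 MPa (compressive)

Both members must finish at the same length. With the larger α, the aluminium tends to over-contract; the plates restrain it, putting the aluminium in tension and the copper in compression. With no external load the two internal forces are equal and opposite, magnitude P.
Equating the net (thermal + elastic) strains gives |α₁ − α₂|·ΔT = P·[1/(A₁E₁) + 1/(A₂E₂)].
|α₁ − α₂|·ΔT = 6.2×10⁻⁶ × 104 = 0.0006448.
1/(A₁E₁) + 1/(A₂E₂) = 1/(1025×113×10³) + 1/(2125×70×10³) = 1.536×10⁻⁸ N⁻¹.
P = 0.0006448 / 1.536×10⁻⁸ = 41990 N = 41.99 kN.
σ_{copper} = P/A₁ = 41990/1025 = 40.96 MPa, compressive.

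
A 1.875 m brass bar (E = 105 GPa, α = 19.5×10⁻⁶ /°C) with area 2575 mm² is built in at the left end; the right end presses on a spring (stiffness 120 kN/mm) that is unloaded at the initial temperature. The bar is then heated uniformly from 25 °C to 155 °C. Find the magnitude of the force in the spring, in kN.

If the spring were absent the bar would lengthen by αΔT L = 19.5×10⁻⁶ × 130 × 1875 = 4.753 mm.
With a force P in the spring, the elastic change of the bar is PL/(AE) and that of the spring is P/k; compatibility requires their sum to equal δ_free.
P [ L/(AE) + 1/k ] = δ_free → P [ 1875/(2575×105×10³) + 1/(120×10³) ] = 4.753.
P = 4.753 / 1.527×10⁻⁵ = 311300 N.

P ≈ 311 kN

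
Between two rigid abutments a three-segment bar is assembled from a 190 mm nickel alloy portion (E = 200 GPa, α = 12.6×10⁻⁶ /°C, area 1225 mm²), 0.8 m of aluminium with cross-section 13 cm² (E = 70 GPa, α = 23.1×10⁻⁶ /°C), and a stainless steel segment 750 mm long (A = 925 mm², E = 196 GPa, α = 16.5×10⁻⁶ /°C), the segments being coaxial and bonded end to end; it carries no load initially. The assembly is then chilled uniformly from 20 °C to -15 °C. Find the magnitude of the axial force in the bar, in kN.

P ≈ 84.9 kN (tensile)

Free thermal contraction of the whole bar: Σ αᵢΔT Lᵢ = 12.6×10⁻⁶×35×190 + 23.1×10⁻⁶×35×800 + 16.5×10⁻⁶×35×750 = 1.164 mm.
The rigid supports impose zero overall length change; the single axial force P common to all segments must satisfy P Σ Lᵢ/(AᵢEᵢ) = δ_free.
The series flexibility is Σ Lᵢ/(AᵢEᵢ) = 190/(1225×200×10³) + 800/(1300×70×10³) + 750/(925×196×10³) = 1.37×10⁻⁵ mm/N.
P = 1.164 / 1.37×10⁻⁵ = 84920 N = 84.92 kN, tensile.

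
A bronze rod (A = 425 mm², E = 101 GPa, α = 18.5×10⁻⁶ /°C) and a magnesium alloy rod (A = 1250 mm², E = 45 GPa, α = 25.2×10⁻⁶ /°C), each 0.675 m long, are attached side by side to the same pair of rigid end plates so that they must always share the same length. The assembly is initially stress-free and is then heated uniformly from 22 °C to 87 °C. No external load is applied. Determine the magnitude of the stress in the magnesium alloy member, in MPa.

σ ≈ 8.48 MPa (compressive)

Equilibrium of a rigid end plate with no external load gives equal and opposite internal forces ±P in the two members. Since α_{magnesium alloy} > α_{bronze}, heating drives the magnesium alloy into compression and the bronze into tension.
Setting the final lengths equal and cancelling L: (α₁ − α₂)ΔT = P/(A₁E₁) + P/(A₂E₂).
|α₁ − α₂|·ΔT = 6.7×10⁻⁶ × 65 = 0.0004355.
1/(A₁E₁) + 1/(A₂E₂) = 1/(425×101×10³) + 1/(1250×45×10³) = 4.107×10⁻⁸ N⁻¹.
P = 0.0004355 / 4.107×10⁻⁸ = 10600 N = 10.6 kN.
σ_{magnesium alloy} = P/A₂ = 10600/1250 = 8.482 MPa, compressive.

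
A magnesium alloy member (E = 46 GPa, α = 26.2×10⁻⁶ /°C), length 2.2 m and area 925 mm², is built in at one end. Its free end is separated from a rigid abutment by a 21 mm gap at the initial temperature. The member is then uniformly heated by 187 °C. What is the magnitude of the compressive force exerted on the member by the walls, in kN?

Free thermal elongation = αΔT L = 26.2×10⁻⁶ × 187 × 2200 = 10.78 mm.
This is smaller than the 21 mm clearance, so the member expands freely without reaching the stop — the stress is zero.

P ≈ 0 kN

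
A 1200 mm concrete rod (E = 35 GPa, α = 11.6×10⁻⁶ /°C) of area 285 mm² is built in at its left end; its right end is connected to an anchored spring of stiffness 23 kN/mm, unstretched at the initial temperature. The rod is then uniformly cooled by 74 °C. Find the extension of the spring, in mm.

If the spring were absent the rod would shorten by αΔT L = 11.6×10⁻⁶ × 74 × 1200 = 1.03 mm.
With a force P in the spring, the elastic change of the rod is PL/(AE) and that of the spring is P/k; compatibility requires their sum to equal δ_free.
So P = δ_free / [L/(AE) + 1/k] = 1.03 / [ 1200/(285×35×10³) + 1/(23×10³) ].
P = 1.03 / 0.0001638 = 6289 N.
Spring extension = P/k = 6289/(23×10³) = 0.2735 mm.

δ ≈ 0.273 mm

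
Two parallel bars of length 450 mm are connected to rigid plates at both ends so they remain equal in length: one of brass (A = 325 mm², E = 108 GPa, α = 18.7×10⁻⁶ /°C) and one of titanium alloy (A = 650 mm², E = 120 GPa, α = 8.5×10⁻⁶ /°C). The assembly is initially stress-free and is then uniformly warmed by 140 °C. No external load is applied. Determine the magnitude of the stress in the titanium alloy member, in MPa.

σ ≈ 53.2 MPa (tensile)

Both members must finish at the same length. With the larger α, the brass tends to over-expand; the plates restrain it, putting the brass in compression and the titanium alloy in tension. With no external load the two internal forces are equal and opposite, magnitude P.
Equating the net (thermal + elastic) strains gives |α₁ − α₂|·ΔT = P·[1/(A₁E₁) + 1/(A₂E₂)].
|α₁ − α₂|·ΔT = 10.2×10⁻⁶ × 140 = 0.001428.
1/(A₁E₁) + 1/(A₂E₂) = 1/(325×108×10³) + 1/(650×120×10³) = 4.131×10⁻⁸ N⁻¹.
P = 0.001428 / 4.131×10⁻⁸ = 34570 N = 34.57 kN.
σ_{titanium alloy} = P/A₂ = 34570/650 = 53.18 MPa, tensile.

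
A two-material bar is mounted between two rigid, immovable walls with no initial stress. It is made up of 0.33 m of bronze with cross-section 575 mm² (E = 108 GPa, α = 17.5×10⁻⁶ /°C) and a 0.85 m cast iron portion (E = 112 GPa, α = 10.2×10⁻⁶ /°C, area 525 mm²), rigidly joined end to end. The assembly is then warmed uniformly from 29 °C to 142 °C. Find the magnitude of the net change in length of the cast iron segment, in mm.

If the supports were absent, the total length change would be Σ αᵢΔT Lᵢ = 17.5×10⁻⁶×113×330 + 10.2×10⁻⁶×113×850 = 1.632 mm.
The rigid supports impose zero overall length change; the single axial force P common to all segments must satisfy P Σ Lᵢ/(AᵢEᵢ) = δ_free.
The series flexibility is Σ Lᵢ/(AᵢEᵢ) = 330/(575×108×10³) + 850/(525×112×10³) = 1.977×10⁻⁵ mm/N.
Hence P = δ_free / Σ(L/AE) = 1.632/1.977×10⁻⁵ = 82.56 kN (compressive).
For the cast iron segment, free thermal change = 10.2×10⁻⁶×113×850 = 0.9797 mm and elastic change from P = 82560×850/(525×112×10³) = 1.194 mm; these oppose, so the net change is 0.214 mm (segment shortens).

|ΔL| ≈ 0.214 mm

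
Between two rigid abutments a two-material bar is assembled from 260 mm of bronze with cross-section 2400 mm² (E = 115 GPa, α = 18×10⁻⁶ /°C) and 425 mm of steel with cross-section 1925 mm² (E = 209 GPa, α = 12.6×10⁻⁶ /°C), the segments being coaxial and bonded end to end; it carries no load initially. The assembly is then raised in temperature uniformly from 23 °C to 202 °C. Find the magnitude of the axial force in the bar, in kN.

If the supports were absent, the total length change would be Σ αᵢΔT Lᵢ = 18×10⁻⁶×179×260 + 12.6×10⁻⁶×179×425 = 1.796 mm.
Since the ends are fixed, an axial force P builds up, equal in every segment, with P · Σ Lᵢ/(AᵢEᵢ) = δ_free.
The series flexibility is Σ Lᵢ/(AᵢEᵢ) = 260/(2400×115×10³) + 425/(1925×209×10³) = 1.998×10⁻⁶ mm/N.
Hence P = δ_free / Σ(L/AE) = 1.796/1.998×10⁻⁶ = 898.9 kN (compressive).

P ≈ 899 kN (compressive)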